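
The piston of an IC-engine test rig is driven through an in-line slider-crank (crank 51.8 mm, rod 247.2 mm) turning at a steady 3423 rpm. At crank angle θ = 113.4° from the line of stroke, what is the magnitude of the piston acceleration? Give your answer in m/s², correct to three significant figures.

3610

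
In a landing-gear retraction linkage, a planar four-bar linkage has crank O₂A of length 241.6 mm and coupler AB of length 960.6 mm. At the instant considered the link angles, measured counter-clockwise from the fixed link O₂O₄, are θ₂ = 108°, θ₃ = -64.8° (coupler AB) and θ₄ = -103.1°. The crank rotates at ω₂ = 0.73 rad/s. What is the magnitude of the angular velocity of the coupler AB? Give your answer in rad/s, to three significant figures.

0.153

ω₂ = 0.73 rad/s
Differentiating the loop-closure r₂e^{iθ₂}+r₃e^{iθ₃}=r₁+r₄e^{iθ₄} gives r₂ω₂e^{iθ₂}+r₃ω₃e^{iθ₃}=r₄ω₄e^{iθ₄}.
Eliminating the other unknown: ω₃ = r₂ω₂ sin(θ₄−θ₂) / [r₃ sin(θ₃−θ₄)].
Numerator sine = +0.51653; denominator sine = +0.61978.
Result = 0.2416·0.73·(+0.51653) / (0.9606·(+0.61978)) = +0.15302 rad/s; magnitude 0.15302 rad/s.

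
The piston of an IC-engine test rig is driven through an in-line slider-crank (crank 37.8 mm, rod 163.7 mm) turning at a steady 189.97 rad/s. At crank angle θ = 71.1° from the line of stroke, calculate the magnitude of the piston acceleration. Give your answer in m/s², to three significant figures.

189

ω = 190 rad/s
x(θ) = r cosθ + √(L² − r² sin²θ); with ω constant, a = ω²·d²x/dθ².
d²x/dθ² = −r cosθ − r²(cos2θ)/√u − r⁴ sin²2θ/(4u^{3/2}),  u = L² − r² sin²θ = 0.0255188 m².
Substituting r = 0.0378 m, L = 0.1637 m, θ = 71.1°: d²x/dθ² = -0.0052236 m.
a = ω²·d²x/dθ² = (190)²·(-0.0052236) = -188.51 m/s²;  |a| = 188.51 m/s².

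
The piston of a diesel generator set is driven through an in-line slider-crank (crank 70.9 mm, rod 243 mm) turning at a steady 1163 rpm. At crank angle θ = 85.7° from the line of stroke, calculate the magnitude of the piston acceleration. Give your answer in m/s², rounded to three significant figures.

ω = 2π·1163/60 = 121.8 rad/s
x(θ) = r cosθ + √(L² − r² sin²θ); with ω constant, a = ω²·d²x/dθ².
d²x/dθ² = −r cosθ − r²(cos2θ)/√u − r⁴ sin²2θ/(4u^{3/2}),  u = L² − r² sin²θ = 0.0540504 m².
Substituting r = 0.0709 m, L = 0.243 m, θ = 85.7°: d²x/dθ² = +0.016052 m.
a = ω²·d²x/dθ² = (121.8)²·(+0.016052) = +238.09 m/s²;  |a| = 238.09 m/s².

238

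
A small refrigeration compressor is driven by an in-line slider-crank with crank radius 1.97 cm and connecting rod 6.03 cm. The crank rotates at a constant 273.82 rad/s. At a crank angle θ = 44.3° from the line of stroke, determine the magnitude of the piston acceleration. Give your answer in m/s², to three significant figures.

ω = 273.8 rad/s
x(θ) = r cosθ + √(L² − r² sin²θ); with ω constant, a = ω²·d²x/dθ².
d²x/dθ² = −r cosθ − r²(cos2θ)/√u − r⁴ sin²2θ/(4u^{3/2}),  u = L² − r² sin²θ = 0.00344679 m².
Substituting r = 0.0197 m, L = 0.0603 m, θ = 44.3°: d²x/dθ² = -0.014447 m.
a = ω²·d²x/dθ² = (273.8)²·(-0.014447) = -1083.2 m/s²;  |a| = 1083.2 m/s².

1080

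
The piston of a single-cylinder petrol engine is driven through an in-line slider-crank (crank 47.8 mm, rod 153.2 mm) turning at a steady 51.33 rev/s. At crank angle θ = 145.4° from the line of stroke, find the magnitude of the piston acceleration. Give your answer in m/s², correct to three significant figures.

ω = 2π·51.3 = 322.5 rad/s
x(θ) = r cosθ + √(L² − r² sin²θ); with ω constant, a = ω²·d²x/dθ².
d²x/dθ² = −r cosθ − r²(cos2θ)/√u − r⁴ sin²2θ/(4u^{3/2}),  u = L² − r² sin²θ = 0.0227335 m².
Substituting r = 0.0478 m, L = 0.1532 m, θ = 145.4°: d²x/dθ² = +0.033632 m.
a = ω²·d²x/dθ² = (322.5)²·(+0.033632) = +3498.3 m/s²;  |a| = 3498.3 m/s².

3500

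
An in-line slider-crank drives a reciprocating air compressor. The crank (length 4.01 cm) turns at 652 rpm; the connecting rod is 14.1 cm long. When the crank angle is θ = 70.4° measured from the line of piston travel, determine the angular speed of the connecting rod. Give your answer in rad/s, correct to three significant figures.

ω = 68.28 rad/s (converted from 652 rpm).
The rod makes angle φ with the slider axis where L sinφ = r sinθ; differentiating, L cosφ·φ̇ = r ω cosθ.
L cosφ = √(L² − r² sin²θ) = 0.13585 m.
|ω_rod| = r ω |cosθ| / √(L² − r² sin²θ) = 0.0401·68.28·0.33545/0.13585 = 6.7609 rad/s.

6.76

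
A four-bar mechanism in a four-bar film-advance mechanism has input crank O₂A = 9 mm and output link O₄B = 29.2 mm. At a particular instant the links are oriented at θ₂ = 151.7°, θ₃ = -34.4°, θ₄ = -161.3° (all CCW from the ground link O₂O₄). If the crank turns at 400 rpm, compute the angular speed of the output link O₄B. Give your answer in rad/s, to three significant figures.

ω₂ = 41.89 rad/s (from 400 rpm).
Differentiating the loop-closure r₂e^{iθ₂}+r₃e^{iθ₃}=r₁+r₄e^{iθ₄} gives r₂ω₂e^{iθ₂}+r₃ω₃e^{iθ₃}=r₄ω₄e^{iθ₄}.
Eliminating the other unknown: ω₄ = r₂ω₂ sin(θ₂−θ₃) / [r₄ sin(θ₄−θ₃)].
Numerator sine = -0.10626; denominator sine = -0.79968.
Result = 0.009·41.89·(-0.10626) / (0.0292·(-0.79968)) = +1.7156 rad/s; magnitude 1.7156 rad/s.

1.72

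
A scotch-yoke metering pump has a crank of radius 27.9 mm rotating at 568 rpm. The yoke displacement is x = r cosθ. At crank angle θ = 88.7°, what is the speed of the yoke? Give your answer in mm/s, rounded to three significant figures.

1660

ω = 59.48 rad/s (from 568 rpm).
x = r cosθ ⇒ ẋ = −rω sinθ.
|v| = rω|sinθ| = 0.0279·59.48·|sin 88.7°| = 1.6591 m/s = 1659.1 mm/s.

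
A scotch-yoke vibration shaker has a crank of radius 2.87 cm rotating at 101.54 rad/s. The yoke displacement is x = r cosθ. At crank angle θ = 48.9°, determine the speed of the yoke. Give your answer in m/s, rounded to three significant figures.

2.20

ω = 101.5 rad/s
x = r cosθ ⇒ ẋ = −rω sinθ.
|v| = rω|sinθ| = 0.0287·101.5·|sin 48.9°| = 2.196 m/s.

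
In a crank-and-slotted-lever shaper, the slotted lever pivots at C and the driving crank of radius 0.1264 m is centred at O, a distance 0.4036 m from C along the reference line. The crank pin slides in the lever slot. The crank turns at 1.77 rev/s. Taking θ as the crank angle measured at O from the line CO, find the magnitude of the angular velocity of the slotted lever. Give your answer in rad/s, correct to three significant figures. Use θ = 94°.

ω = 11.12 rad/s (from 1.77 rev/s).
Crank pin A relative to C: A = (d + r cosθ, r sinθ); lever angle φ = atan2(r sinθ, d + r cosθ).
Differentiating tanφ: φ̇ = rω(d cosθ + r)/(d² + r² + 2dr cosθ).
d² + r² + 2dr cosθ = |CA|² = 0.171753 m²;  d cosθ + r = +0.098246 m.
|ω_lever| = |0.1264·11.12·+0.098246| / 0.171753 = 0.80411 rad/s.

0.804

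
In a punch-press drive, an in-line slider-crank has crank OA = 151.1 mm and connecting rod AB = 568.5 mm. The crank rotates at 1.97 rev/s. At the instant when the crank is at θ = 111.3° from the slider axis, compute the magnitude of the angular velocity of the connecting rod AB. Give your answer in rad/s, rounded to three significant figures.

1.23

ω = 12.38 rad/s (converted from 1.97 rev/s).
The rod makes angle φ with the slider axis where L sinφ = r sinθ; differentiating, L cosφ·φ̇ = r ω cosθ.
L cosφ = √(L² − r² sin²θ) = 0.55079 m.
|ω_rod| = r ω |cosθ| / √(L² − r² sin²θ) = 0.1511·12.38·0.36325/0.55079 = 1.2335 rad/s.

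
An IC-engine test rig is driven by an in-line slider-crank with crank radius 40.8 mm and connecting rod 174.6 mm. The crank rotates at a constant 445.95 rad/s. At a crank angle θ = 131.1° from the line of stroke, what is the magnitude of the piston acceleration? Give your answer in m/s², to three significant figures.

5570

ω = 445.9 rad/s
x(θ) = r cosθ + √(L² − r² sin²θ); with ω constant, a = ω²·d²x/dθ².
d²x/dθ² = −r cosθ − r²(cos2θ)/√u − r⁴ sin²2θ/(4u^{3/2}),  u = L² − r² sin²θ = 0.0295399 m².
Substituting r = 0.0408 m, L = 0.1746 m, θ = 131.1°: d²x/dθ² = +0.028001 m.
a = ω²·d²x/dθ² = (445.9)²·(+0.028001) = +5568.7 m/s²;  |a| = 5568.7 m/s².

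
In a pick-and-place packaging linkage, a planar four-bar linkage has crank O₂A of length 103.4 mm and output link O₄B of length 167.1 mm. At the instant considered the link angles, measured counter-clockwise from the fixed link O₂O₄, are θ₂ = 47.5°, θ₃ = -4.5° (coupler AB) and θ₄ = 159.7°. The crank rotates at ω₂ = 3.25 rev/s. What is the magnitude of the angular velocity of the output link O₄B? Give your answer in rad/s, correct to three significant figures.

36.6

ω₂ = 20.42 rad/s (from 3.25 rev/s).
Differentiating the loop-closure r₂e^{iθ₂}+r₃e^{iθ₃}=r₁+r₄e^{iθ₄} gives r₂ω₂e^{iθ₂}+r₃ω₃e^{iθ₃}=r₄ω₄e^{iθ₄}.
Eliminating the other unknown: ω₄ = r₂ω₂ sin(θ₂−θ₃) / [r₄ sin(θ₄−θ₃)].
Numerator sine = +0.78801; denominator sine = +0.27228.
Result = 0.1034·20.42·(+0.78801) / (0.1671·(+0.27228)) = +36.57 rad/s; magnitude 36.57 rad/s.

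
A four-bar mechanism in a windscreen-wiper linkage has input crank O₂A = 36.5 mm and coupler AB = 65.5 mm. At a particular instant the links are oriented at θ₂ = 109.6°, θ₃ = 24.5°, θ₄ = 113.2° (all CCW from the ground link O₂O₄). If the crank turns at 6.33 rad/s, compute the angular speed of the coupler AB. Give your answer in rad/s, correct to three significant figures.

0.222

ω₂ = 6.33 rad/s
Differentiating the loop-closure r₂e^{iθ₂}+r₃e^{iθ₃}=r₁+r₄e^{iθ₄} gives r₂ω₂e^{iθ₂}+r₃ω₃e^{iθ₃}=r₄ω₄e^{iθ₄}.
Eliminating the other unknown: ω₃ = r₂ω₂ sin(θ₄−θ₂) / [r₃ sin(θ₃−θ₄)].
Numerator sine = +0.06279; denominator sine = -0.99974.
Result = 0.0365·6.33·(+0.06279) / (0.0655·(-0.99974)) = -0.22154 rad/s; magnitude 0.22154 rad/s.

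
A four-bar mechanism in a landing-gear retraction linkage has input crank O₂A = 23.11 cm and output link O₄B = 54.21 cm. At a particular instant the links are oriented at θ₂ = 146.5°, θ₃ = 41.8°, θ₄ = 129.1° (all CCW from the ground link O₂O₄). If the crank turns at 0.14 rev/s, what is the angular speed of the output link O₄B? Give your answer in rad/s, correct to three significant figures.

0.363

ω₂ = 0.8796 rad/s (from 0.14 rev/s).
Differentiating the loop-closure r₂e^{iθ₂}+r₃e^{iθ₃}=r₁+r₄e^{iθ₄} gives r₂ω₂e^{iθ₂}+r₃ω₃e^{iθ₃}=r₄ω₄e^{iθ₄}.
Eliminating the other unknown: ω₄ = r₂ω₂ sin(θ₂−θ₃) / [r₄ sin(θ₄−θ₃)].
Numerator sine = +0.96727; denominator sine = +0.99889.
Result = 0.2311·0.8796·(+0.96727) / (0.5421·(+0.99889)) = +0.36313 rad/s; magnitude 0.36313 rad/s.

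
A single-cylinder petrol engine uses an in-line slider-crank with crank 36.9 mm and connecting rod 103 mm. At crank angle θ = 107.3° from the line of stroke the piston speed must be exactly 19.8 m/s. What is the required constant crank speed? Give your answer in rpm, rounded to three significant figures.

6050

For an in-line slider-crank, |v_piston| = rω|sinθ|·[1 + r cosθ/√(L² − r² sin²θ)].
With r = 0.0369 m, L = 0.103 m, θ = 107.3°: the bracketed kinematic factor |dx/dθ| = 0.031236 m.
ω = v/|dx/dθ| = 19.8/0.031236 = 633.87 rad/s.
N = 60ω/(2π) = 6053.1 rpm.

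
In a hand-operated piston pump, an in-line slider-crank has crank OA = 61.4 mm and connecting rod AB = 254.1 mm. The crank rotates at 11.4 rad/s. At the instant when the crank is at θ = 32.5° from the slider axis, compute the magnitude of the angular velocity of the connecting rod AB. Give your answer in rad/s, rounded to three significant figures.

ω = 11.4 rad/s
The rod makes angle φ with the slider axis where L sinφ = r sinθ; differentiating, L cosφ·φ̇ = r ω cosθ.
L cosφ = √(L² − r² sin²θ) = 0.25195 m.
|ω_rod| = r ω |cosθ| / √(L² − r² sin²θ) = 0.0614·11.4·0.84339/0.25195 = 2.3431 rad/s.

2.34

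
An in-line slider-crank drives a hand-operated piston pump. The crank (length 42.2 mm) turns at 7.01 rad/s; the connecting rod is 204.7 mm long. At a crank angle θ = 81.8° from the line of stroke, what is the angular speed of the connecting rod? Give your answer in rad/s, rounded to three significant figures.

0.211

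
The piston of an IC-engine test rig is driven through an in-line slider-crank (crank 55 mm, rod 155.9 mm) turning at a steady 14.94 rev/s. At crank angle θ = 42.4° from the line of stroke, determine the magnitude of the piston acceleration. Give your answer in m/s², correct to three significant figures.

380

ω = 2π·14.9 = 93.87 rad/s
x(θ) = r cosθ + √(L² − r² sin²θ); with ω constant, a = ω²·d²x/dθ².
d²x/dθ² = −r cosθ − r²(cos2θ)/√u − r⁴ sin²2θ/(4u^{3/2}),  u = L² − r² sin²θ = 0.0229294 m².
Substituting r = 0.055 m, L = 0.1559 m, θ = 42.4°: d²x/dθ² = -0.043079 m.
a = ω²·d²x/dθ² = (93.87)²·(-0.043079) = -379.6 m/s²;  |a| = 379.6 m/s².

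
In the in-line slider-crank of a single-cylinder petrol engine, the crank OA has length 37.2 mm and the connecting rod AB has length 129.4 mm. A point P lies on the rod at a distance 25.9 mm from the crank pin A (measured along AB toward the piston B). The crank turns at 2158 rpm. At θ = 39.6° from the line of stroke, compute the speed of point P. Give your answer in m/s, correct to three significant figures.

ω = 226 rad/s.  Crank-pin speed |V_A| = rω = 8.4067 m/s, perpendicular to OA.
Rod angle: sinφ = −(r/L) sinθ ⇒ φ = -10.559°; ω_rod = −rω cosθ/√(L²−r²sin²θ) = -50.92 rad/s.
V_P = V_A + ω_rod × AP, with AP = 0.0259 m along the rod.
Components: V_Px = −rω sinθ − a·ω_rod·sinφ = -5.6003 m/s;  V_Py = rω cosθ + a·ω_rod·cosφ = +5.1809 m/s.
|V_P| = √(V_Px² + V_Py²) = 7.6292 m/s.

7.63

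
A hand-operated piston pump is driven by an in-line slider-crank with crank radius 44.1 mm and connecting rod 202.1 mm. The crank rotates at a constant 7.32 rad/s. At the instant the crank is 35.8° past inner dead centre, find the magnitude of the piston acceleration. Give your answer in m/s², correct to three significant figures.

ω = 7.32 rad/s
x(θ) = r cosθ + √(L² − r² sin²θ); with ω constant, a = ω²·d²x/dθ².
d²x/dθ² = −r cosθ − r²(cos2θ)/√u − r⁴ sin²2θ/(4u^{3/2}),  u = L² − r² sin²θ = 0.0401789 m².
Substituting r = 0.0441 m, L = 0.2021 m, θ = 35.8°: d²x/dθ² = -0.038936 m.
a = ω²·d²x/dθ² = (7.32)²·(-0.038936) = -2.0863 m/s²;  |a| = 2.0863 m/s².

2.09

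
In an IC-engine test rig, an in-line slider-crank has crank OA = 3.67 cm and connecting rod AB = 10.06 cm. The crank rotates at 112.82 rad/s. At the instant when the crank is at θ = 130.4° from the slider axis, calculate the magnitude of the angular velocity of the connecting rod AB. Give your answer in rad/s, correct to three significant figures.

ω = 112.8 rad/s
The rod makes angle φ with the slider axis where L sinφ = r sinθ; differentiating, L cosφ·φ̇ = r ω cosθ.
L cosφ = √(L² − r² sin²θ) = 0.09664 m.
|ω_rod| = r ω |cosθ| / √(L² − r² sin²θ) = 0.0367·112.8·0.64812/0.09664 = 27.768 rad/s.

27.8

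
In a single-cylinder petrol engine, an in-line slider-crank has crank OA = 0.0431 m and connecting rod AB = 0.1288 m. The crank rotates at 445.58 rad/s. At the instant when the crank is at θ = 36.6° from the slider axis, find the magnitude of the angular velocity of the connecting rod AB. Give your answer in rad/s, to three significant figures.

122

ω = 445.6 rad/s
The rod makes angle φ with the slider axis where L sinφ = r sinθ; differentiating, L cosφ·φ̇ = r ω cosθ.
L cosφ = √(L² − r² sin²θ) = 0.12621 m.
|ω_rod| = r ω |cosθ| / √(L² − r² sin²θ) = 0.0431·445.6·0.80282/0.12621 = 122.16 rad/s.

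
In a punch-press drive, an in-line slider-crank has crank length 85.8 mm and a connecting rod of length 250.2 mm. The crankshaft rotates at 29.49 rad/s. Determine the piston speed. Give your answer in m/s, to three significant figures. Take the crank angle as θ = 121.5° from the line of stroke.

1.75

ω = 29.49 rad/s
For an in-line slider-crank, x = r cosθ + √(L² − r² sin²θ), so v = −rω sinθ·[1 + r cosθ/√(L² − r² sin²θ)].
With r = 0.0858 m, L = 0.2502 m, θ = 121.5°: √(L² − r² sin²θ) = 0.23927 m.
v = −0.0858·29.49·0.85264·[1 + 0.0858·-0.52250/0.23927] = -1.7532 m/s.
|v| = 1.7532 m/s.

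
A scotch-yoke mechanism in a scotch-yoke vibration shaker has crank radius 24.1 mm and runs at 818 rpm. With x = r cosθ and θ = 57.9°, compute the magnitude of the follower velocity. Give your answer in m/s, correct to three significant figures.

ω = 85.66 rad/s (from 818 rpm).
x = r cosθ ⇒ ẋ = −rω sinθ.
|v| = rω|sinθ| = 0.0241·85.66·|sin 57.9°| = 1.7488 m/s.

1.75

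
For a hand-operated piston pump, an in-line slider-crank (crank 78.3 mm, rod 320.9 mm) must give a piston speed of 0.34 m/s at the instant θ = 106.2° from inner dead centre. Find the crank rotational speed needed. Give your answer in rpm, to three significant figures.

46.4

For an in-line slider-crank, |v_piston| = rω|sinθ|·[1 + r cosθ/√(L² − r² sin²θ)].
With r = 0.0783 m, L = 0.3209 m, θ = 106.2°: the bracketed kinematic factor |dx/dθ| = 0.069926 m.
ω = v/|dx/dθ| = 0.34/0.069926 = 4.8623 rad/s.
N = 60ω/(2π) = 46.431 rpm.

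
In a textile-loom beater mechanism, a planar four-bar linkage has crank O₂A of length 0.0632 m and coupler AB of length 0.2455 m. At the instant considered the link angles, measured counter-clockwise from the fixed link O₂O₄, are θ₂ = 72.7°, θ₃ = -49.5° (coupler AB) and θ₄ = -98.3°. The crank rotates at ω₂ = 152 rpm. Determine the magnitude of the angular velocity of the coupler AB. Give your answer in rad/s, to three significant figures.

ω₂ = 15.92 rad/s (from 152 rpm).
Differentiating the loop-closure r₂e^{iθ₂}+r₃e^{iθ₃}=r₁+r₄e^{iθ₄} gives r₂ω₂e^{iθ₂}+r₃ω₃e^{iθ₃}=r₄ω₄e^{iθ₄}.
Eliminating the other unknown: ω₃ = r₂ω₂ sin(θ₄−θ₂) / [r₃ sin(θ₃−θ₄)].
Numerator sine = -0.15643; denominator sine = +0.75241.
Result = 0.0632·15.92·(-0.15643) / (0.2455·(+0.75241)) = -0.85195 rad/s; magnitude 0.85195 rad/s.

0.852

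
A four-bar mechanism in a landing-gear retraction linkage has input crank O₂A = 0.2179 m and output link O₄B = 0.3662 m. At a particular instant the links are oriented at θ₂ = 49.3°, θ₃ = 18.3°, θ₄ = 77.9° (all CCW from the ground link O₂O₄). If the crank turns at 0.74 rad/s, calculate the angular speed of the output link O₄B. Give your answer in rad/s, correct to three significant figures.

0.263

ω₂ = 0.74 rad/s
Differentiating the loop-closure r₂e^{iθ₂}+r₃e^{iθ₃}=r₁+r₄e^{iθ₄} gives r₂ω₂e^{iθ₂}+r₃ω₃e^{iθ₃}=r₄ω₄e^{iθ₄}.
Eliminating the other unknown: ω₄ = r₂ω₂ sin(θ₂−θ₃) / [r₄ sin(θ₄−θ₃)].
Numerator sine = +0.51504; denominator sine = +0.86251.
Result = 0.2179·0.74·(+0.51504) / (0.3662·(+0.86251)) = +0.26293 rad/s; magnitude 0.26293 rad/s.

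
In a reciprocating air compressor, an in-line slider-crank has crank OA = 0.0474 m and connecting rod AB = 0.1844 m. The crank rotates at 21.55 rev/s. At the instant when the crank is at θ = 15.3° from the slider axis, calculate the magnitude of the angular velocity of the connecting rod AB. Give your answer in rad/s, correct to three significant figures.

33.6

ω = 135.4 rad/s (converted from 21.55 rev/s).
The rod makes angle φ with the slider axis where L sinφ = r sinθ; differentiating, L cosφ·φ̇ = r ω cosθ.
L cosφ = √(L² − r² sin²θ) = 0.18398 m.
|ω_rod| = r ω |cosθ| / √(L² − r² sin²θ) = 0.0474·135.4·0.96456/0.18398 = 33.649 rad/s.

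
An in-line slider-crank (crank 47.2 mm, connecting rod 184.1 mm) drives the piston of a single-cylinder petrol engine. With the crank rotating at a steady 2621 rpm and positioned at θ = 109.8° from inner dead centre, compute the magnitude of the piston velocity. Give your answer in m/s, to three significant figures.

11.1

ω = 2π·2621/60 = 274.5 rad/s
For an in-line slider-crank, x = r cosθ + √(L² − r² sin²θ), so v = −rω sinθ·[1 + r cosθ/√(L² − r² sin²θ)].
With r = 0.0472 m, L = 0.1841 m, θ = 109.8°: √(L² − r² sin²θ) = 0.17866 m.
v = −0.0472·274.5·0.94088·[1 + 0.0472·-0.33874/0.17866] = -11.098 m/s.
|v| = 11.098 m/s.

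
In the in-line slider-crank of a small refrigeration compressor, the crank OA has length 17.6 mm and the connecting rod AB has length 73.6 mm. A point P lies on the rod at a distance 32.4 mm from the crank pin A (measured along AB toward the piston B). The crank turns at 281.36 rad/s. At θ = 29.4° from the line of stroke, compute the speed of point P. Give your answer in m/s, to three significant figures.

3.59

ω = 281.4 rad/s.  Crank-pin speed |V_A| = rω = 4.9519 m/s, perpendicular to OA.
Rod angle: sinφ = −(r/L) sinθ ⇒ φ = -6.741°; ω_rod = −rω cosθ/√(L²−r²sin²θ) = -59.025 rad/s.
V_P = V_A + ω_rod × AP, with AP = 0.0324 m along the rod.
Components: V_Px = −rω sinθ − a·ω_rod·sinφ = -2.6554 m/s;  V_Py = rω cosθ + a·ω_rod·cosφ = +2.415 m/s.
|V_P| = √(V_Px² + V_Py²) = 3.5894 m/s.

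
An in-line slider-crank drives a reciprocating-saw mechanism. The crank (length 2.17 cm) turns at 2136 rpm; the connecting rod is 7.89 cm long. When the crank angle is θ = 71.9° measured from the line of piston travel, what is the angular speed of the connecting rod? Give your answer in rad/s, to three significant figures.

ω = 223.7 rad/s (converted from 2136 rpm).
The rod makes angle φ with the slider axis where L sinφ = r sinθ; differentiating, L cosφ·φ̇ = r ω cosθ.
L cosφ = √(L² − r² sin²θ) = 0.076156 m.
|ω_rod| = r ω |cosθ| / √(L² − r² sin²θ) = 0.0217·223.7·0.31068/0.076156 = 19.801 rad/s.

19.8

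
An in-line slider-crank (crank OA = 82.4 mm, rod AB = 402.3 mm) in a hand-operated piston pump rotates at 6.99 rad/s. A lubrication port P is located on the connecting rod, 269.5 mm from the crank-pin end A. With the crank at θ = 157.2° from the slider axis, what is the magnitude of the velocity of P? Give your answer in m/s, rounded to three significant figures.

0.262

ω = 6.99 rad/s.  Crank-pin speed |V_A| = rω = 0.57598 m/s, perpendicular to OA.
Rod angle: sinφ = −(r/L) sinθ ⇒ φ = -4.552°; ω_rod = −rω cosθ/√(L²−r²sin²θ) = +1.324 rad/s.
V_P = V_A + ω_rod × AP, with AP = 0.2695 m along the rod.
Components: V_Px = −rω sinθ − a·ω_rod·sinφ = -0.19488 m/s;  V_Py = rω cosθ + a·ω_rod·cosφ = -0.17527 m/s.
|V_P| = √(V_Px² + V_Py²) = 0.2621 m/s.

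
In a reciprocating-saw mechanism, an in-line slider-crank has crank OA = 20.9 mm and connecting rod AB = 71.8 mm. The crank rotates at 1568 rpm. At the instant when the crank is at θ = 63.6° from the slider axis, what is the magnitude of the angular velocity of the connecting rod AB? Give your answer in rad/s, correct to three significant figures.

22.0

ω = 164.2 rad/s (converted from 1568 rpm).
The rod makes angle φ with the slider axis where L sinφ = r sinθ; differentiating, L cosφ·φ̇ = r ω cosθ.
L cosφ = √(L² − r² sin²θ) = 0.069317 m.
|ω_rod| = r ω |cosθ| / √(L² − r² sin²θ) = 0.0209·164.2·0.44464/0.069317 = 22.013 rad/s.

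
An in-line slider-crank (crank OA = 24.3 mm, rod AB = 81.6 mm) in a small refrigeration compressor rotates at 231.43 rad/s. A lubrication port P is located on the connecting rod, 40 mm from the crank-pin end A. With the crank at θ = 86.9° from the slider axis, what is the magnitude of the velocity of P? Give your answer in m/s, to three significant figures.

5.66

ω = 231.4 rad/s.  Crank-pin speed |V_A| = rω = 5.6237 m/s, perpendicular to OA.
Rod angle: sinφ = −(r/L) sinθ ⇒ φ = -17.299°; ω_rod = −rω cosθ/√(L²−r²sin²θ) = -3.9036 rad/s.
V_P = V_A + ω_rod × AP, with AP = 0.04 m along the rod.
Components: V_Px = −rω sinθ − a·ω_rod·sinφ = -5.662 m/s;  V_Py = rω cosθ + a·ω_rod·cosφ = +0.15504 m/s.
|V_P| = √(V_Px² + V_Py²) = 5.6641 m/s.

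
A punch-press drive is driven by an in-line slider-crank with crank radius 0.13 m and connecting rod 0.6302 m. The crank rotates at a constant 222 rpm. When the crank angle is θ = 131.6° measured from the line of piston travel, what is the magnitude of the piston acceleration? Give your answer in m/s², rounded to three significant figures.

ω = 2π·222/60 = 23.25 rad/s
x(θ) = r cosθ + √(L² − r² sin²θ); with ω constant, a = ω²·d²x/dθ².
d²x/dθ² = −r cosθ − r²(cos2θ)/√u − r⁴ sin²2θ/(4u^{3/2}),  u = L² − r² sin²θ = 0.387702 m².
Substituting r = 0.13 m, L = 0.6302 m, θ = 131.6°: d²x/dθ² = +0.089232 m.
a = ω²·d²x/dθ² = (23.25)²·(+0.089232) = +48.227 m/s²;  |a| = 48.227 m/s².

48.2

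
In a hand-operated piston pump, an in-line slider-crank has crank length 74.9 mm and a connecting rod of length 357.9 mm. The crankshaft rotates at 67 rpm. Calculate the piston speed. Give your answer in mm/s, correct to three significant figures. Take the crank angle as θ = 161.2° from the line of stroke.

136

ω = 2π·67/60 = 7.016 rad/s
For an in-line slider-crank, x = r cosθ + √(L² − r² sin²θ), so v = −rω sinθ·[1 + r cosθ/√(L² − r² sin²θ)].
With r = 0.0749 m, L = 0.3579 m, θ = 161.2°: √(L² − r² sin²θ) = 0.35709 m.
v = −0.0749·7.016·0.32227·[1 + 0.0749·-0.94665/0.35709] = -0.13573 m/s.
|v| = 0.13573 m/s = 135.73 mm/s.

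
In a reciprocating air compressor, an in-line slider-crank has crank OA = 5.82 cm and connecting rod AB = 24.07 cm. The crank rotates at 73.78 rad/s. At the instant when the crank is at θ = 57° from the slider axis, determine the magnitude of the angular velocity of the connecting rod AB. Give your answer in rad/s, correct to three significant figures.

9.92

ω = 73.78 rad/s
The rod makes angle φ with the slider axis where L sinφ = r sinθ; differentiating, L cosφ·φ̇ = r ω cosθ.
L cosφ = √(L² − r² sin²θ) = 0.2357 m.
|ω_rod| = r ω |cosθ| / √(L² − r² sin²θ) = 0.0582·73.78·0.54464/0.2357 = 9.9223 rad/s.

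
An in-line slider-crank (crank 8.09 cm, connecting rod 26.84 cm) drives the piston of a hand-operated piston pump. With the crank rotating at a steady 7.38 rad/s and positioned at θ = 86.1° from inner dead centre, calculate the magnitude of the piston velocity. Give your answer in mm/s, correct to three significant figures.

608

ω = 7.38 rad/s
For an in-line slider-crank, x = r cosθ + √(L² − r² sin²θ), so v = −rω sinθ·[1 + r cosθ/√(L² − r² sin²θ)].
With r = 0.0809 m, L = 0.2684 m, θ = 86.1°: √(L² − r² sin²θ) = 0.25598 m.
v = −0.0809·7.38·0.99768·[1 + 0.0809·0.06802/0.25598] = -0.60846 m/s.
|v| = 0.60846 m/s = 608.46 mm/s.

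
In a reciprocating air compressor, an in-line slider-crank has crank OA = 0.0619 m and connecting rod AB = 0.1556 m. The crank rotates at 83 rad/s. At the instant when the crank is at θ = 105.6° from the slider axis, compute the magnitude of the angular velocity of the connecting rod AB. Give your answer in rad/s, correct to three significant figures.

9.61

ω = 83 rad/s
The rod makes angle φ with the slider axis where L sinφ = r sinθ; differentiating, L cosφ·φ̇ = r ω cosθ.
L cosφ = √(L² − r² sin²θ) = 0.14372 m.
|ω_rod| = r ω |cosθ| / √(L² − r² sin²θ) = 0.0619·83·0.26892/0.14372 = 9.613 rad/s.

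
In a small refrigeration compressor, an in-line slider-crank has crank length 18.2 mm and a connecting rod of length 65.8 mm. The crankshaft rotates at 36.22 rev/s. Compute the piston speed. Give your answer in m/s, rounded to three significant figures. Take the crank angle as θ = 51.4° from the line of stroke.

3.81

ω = 2π·36.2 = 227.6 rad/s
For an in-line slider-crank, x = r cosθ + √(L² − r² sin²θ), so v = −rω sinθ·[1 + r cosθ/√(L² − r² sin²θ)].
With r = 0.0182 m, L = 0.0658 m, θ = 51.4°: √(L² − r² sin²θ) = 0.064244 m.
v = −0.0182·227.6·0.78152·[1 + 0.0182·0.62388/0.064244] = -3.8091 m/s.
|v| = 3.8091 m/s.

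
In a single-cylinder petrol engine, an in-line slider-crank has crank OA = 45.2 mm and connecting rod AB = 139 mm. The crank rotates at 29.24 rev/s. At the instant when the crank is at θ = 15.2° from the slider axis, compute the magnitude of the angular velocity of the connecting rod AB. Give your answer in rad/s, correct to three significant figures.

ω = 183.7 rad/s (converted from 29.24 rev/s).
The rod makes angle φ with the slider axis where L sinφ = r sinθ; differentiating, L cosφ·φ̇ = r ω cosθ.
L cosφ = √(L² − r² sin²θ) = 0.13849 m.
|ω_rod| = r ω |cosθ| / √(L² − r² sin²θ) = 0.0452·183.7·0.96502/0.13849 = 57.863 rad/s.

57.9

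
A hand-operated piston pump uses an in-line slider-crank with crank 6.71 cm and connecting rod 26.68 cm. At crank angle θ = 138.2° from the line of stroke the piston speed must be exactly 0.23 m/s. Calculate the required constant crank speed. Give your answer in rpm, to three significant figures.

60.6

For an in-line slider-crank, |v_piston| = rω|sinθ|·[1 + r cosθ/√(L² − r² sin²θ)].
With r = 0.0671 m, L = 0.2668 m, θ = 138.2°: the bracketed kinematic factor |dx/dθ| = 0.036219 m.
ω = v/|dx/dθ| = 0.23/0.036219 = 6.3503 rad/s.
N = 60ω/(2π) = 60.641 rpm.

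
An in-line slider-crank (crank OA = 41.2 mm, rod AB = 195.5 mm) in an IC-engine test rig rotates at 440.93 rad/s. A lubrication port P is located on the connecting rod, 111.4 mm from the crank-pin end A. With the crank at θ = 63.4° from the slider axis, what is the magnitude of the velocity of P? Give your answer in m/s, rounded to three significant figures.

17.5

ω = 440.9 rad/s.  Crank-pin speed |V_A| = rω = 18.166 m/s, perpendicular to OA.
Rod angle: sinφ = −(r/L) sinθ ⇒ φ = -10.862°; ω_rod = −rω cosθ/√(L²−r²sin²θ) = -42.366 rad/s.
V_P = V_A + ω_rod × AP, with AP = 0.1114 m along the rod.
Components: V_Px = −rω sinθ − a·ω_rod·sinφ = -17.133 m/s;  V_Py = rω cosθ + a·ω_rod·cosφ = +3.4991 m/s.
|V_P| = √(V_Px² + V_Py²) = 17.486 m/s.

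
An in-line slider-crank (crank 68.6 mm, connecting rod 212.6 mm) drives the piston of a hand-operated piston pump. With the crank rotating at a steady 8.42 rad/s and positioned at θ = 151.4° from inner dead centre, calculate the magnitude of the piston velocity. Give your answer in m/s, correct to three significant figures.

ω = 8.42 rad/s
For an in-line slider-crank, x = r cosθ + √(L² − r² sin²θ), so v = −rω sinθ·[1 + r cosθ/√(L² − r² sin²θ)].
With r = 0.0686 m, L = 0.2126 m, θ = 151.4°: √(L² − r² sin²θ) = 0.21005 m.
v = −0.0686·8.42·0.47869·[1 + 0.0686·-0.87798/0.21005] = -0.19721 m/s.
|v| = 0.19721 m/s.

0.197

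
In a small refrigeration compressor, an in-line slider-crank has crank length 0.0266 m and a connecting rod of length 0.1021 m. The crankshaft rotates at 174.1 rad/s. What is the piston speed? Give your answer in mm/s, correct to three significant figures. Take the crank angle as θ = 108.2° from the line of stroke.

4030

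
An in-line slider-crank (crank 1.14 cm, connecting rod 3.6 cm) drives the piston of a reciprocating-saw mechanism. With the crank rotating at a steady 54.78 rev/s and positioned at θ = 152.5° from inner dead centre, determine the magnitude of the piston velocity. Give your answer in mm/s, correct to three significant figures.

1300

ω = 2π·54.8 = 344.2 rad/s
For an in-line slider-crank, x = r cosθ + √(L² − r² sin²θ), so v = −rω sinθ·[1 + r cosθ/√(L² − r² sin²θ)].
With r = 0.0114 m, L = 0.036 m, θ = 152.5°: √(L² − r² sin²θ) = 0.035613 m.
v = −0.0114·344.2·0.46175·[1 + 0.0114·-0.88701/0.035613] = -1.2974 m/s.
|v| = 1.2974 m/s = 1297.4 mm/s.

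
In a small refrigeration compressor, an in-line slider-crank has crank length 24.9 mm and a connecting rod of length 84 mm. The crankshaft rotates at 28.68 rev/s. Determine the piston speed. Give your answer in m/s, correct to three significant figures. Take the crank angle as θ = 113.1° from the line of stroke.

3.63

ω = 2π·28.7 = 180.2 rad/s
For an in-line slider-crank, x = r cosθ + √(L² − r² sin²θ), so v = −rω sinθ·[1 + r cosθ/√(L² − r² sin²θ)].
With r = 0.0249 m, L = 0.084 m, θ = 113.1°: √(L² − r² sin²θ) = 0.080817 m.
v = −0.0249·180.2·0.91982·[1 + 0.0249·-0.39234/0.080817] = -3.6284 m/s.
|v| = 3.6284 m/s.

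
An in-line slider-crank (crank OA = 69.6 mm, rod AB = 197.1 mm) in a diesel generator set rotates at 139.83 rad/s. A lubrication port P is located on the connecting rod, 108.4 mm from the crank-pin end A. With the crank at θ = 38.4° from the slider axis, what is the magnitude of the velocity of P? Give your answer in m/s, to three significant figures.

ω = 139.8 rad/s.  Crank-pin speed |V_A| = rω = 9.7322 m/s, perpendicular to OA.
Rod angle: sinφ = −(r/L) sinθ ⇒ φ = -12.670°; ω_rod = −rω cosθ/√(L²−r²sin²θ) = -39.662 rad/s.
V_P = V_A + ω_rod × AP, with AP = 0.1084 m along the rod.
Components: V_Px = −rω sinθ − a·ω_rod·sinφ = -6.9881 m/s;  V_Py = rω cosθ + a·ω_rod·cosφ = +3.4324 m/s.
|V_P| = √(V_Px² + V_Py²) = 7.7856 m/s.

7.79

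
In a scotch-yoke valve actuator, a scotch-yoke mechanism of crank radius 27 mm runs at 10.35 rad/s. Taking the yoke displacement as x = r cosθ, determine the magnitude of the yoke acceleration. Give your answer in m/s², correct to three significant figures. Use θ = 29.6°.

2.51

ω = 10.35 rad/s
x = r cosθ ⇒ ẍ = −rω² cosθ (ω constant).
|a| = rω²|cosθ| = 0.027·(10.35)²·|cos 29.6°| = 2.5148 m/s².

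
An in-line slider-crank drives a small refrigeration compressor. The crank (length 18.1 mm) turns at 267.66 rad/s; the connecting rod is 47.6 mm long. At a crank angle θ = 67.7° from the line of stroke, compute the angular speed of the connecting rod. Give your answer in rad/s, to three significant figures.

41.3

ω = 267.7 rad/s
The rod makes angle φ with the slider axis where L sinφ = r sinθ; differentiating, L cosφ·φ̇ = r ω cosθ.
L cosφ = √(L² − r² sin²θ) = 0.044557 m.
|ω_rod| = r ω |cosθ| / √(L² − r² sin²θ) = 0.0181·267.7·0.37946/0.044557 = 41.258 rad/s.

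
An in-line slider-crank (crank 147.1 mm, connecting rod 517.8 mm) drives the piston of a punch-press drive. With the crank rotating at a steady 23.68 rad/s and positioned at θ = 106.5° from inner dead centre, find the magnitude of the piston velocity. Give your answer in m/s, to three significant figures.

3.06

ω = 23.68 rad/s
For an in-line slider-crank, x = r cosθ + √(L² − r² sin²θ), so v = −rω sinθ·[1 + r cosθ/√(L² − r² sin²θ)].
With r = 0.1471 m, L = 0.5178 m, θ = 106.5°: √(L² − r² sin²θ) = 0.49822 m.
v = −0.1471·23.68·0.95882·[1 + 0.1471·-0.28402/0.49822] = -3.0598 m/s.
|v| = 3.0598 m/s.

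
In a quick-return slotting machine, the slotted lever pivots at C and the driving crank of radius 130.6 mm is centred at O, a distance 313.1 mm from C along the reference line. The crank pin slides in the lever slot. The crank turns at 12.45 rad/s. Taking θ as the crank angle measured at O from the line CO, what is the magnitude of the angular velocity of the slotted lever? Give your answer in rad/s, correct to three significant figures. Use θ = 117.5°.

ω = 12.45 rad/s
Crank pin A relative to C: A = (d + r cosθ, r sinθ); lever angle φ = atan2(r sinθ, d + r cosθ).
Differentiating tanφ: φ̇ = rω(d cosθ + r)/(d² + r² + 2dr cosθ).
d² + r² + 2dr cosθ = |CA|² = 0.0773254 m²;  d cosθ + r = -0.013973 m.
|ω_lever| = |0.1306·12.45·-0.013973| / 0.0773254 = 0.29383 rad/s.

0.294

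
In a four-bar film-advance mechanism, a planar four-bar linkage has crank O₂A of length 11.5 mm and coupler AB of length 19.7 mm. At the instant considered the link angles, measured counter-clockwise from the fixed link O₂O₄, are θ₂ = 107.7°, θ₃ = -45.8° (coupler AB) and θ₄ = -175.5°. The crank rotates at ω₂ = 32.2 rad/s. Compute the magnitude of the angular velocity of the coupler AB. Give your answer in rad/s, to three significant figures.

23.8

ω₂ = 32.2 rad/s
Differentiating the loop-closure r₂e^{iθ₂}+r₃e^{iθ₃}=r₁+r₄e^{iθ₄} gives r₂ω₂e^{iθ₂}+r₃ω₃e^{iθ₃}=r₄ω₄e^{iθ₄}.
Eliminating the other unknown: ω₃ = r₂ω₂ sin(θ₄−θ₂) / [r₃ sin(θ₃−θ₄)].
Numerator sine = +0.97358; denominator sine = +0.76940.
Result = 0.0115·32.2·(+0.97358) / (0.0197·(+0.76940)) = +23.785 rad/s; magnitude 23.785 rad/s.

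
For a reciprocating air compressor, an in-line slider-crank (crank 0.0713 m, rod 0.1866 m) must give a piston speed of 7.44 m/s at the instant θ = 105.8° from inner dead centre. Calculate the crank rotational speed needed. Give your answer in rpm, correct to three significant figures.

1170

For an in-line slider-crank, |v_piston| = rω|sinθ|·[1 + r cosθ/√(L² − r² sin²θ)].
With r = 0.0713 m, L = 0.1866 m, θ = 105.8°: the bracketed kinematic factor |dx/dθ| = 0.060931 m.
ω = v/|dx/dθ| = 7.44/0.060931 = 122.11 rad/s.
N = 60ω/(2π) = 1166 rpm.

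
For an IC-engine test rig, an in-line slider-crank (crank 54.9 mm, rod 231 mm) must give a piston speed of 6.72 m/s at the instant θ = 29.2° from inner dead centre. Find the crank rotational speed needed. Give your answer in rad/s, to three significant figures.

208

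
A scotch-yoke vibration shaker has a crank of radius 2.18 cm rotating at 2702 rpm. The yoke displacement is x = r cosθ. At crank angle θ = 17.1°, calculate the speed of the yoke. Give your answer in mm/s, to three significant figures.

ω = 283 rad/s (from 2702 rpm).
x = r cosθ ⇒ ẋ = −rω sinθ.
|v| = rω|sinθ| = 0.0218·283·|sin 17.1°| = 1.8137 m/s = 1813.7 mm/s.

1810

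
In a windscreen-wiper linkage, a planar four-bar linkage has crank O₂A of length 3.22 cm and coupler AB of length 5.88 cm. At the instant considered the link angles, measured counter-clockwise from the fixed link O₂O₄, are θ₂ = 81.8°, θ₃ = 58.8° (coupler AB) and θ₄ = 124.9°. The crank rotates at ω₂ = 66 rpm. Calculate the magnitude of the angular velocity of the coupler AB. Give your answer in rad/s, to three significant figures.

2.83

ω₂ = 6.912 rad/s (from 66 rpm).
Differentiating the loop-closure r₂e^{iθ₂}+r₃e^{iθ₃}=r₁+r₄e^{iθ₄} gives r₂ω₂e^{iθ₂}+r₃ω₃e^{iθ₃}=r₄ω₄e^{iθ₄}.
Eliminating the other unknown: ω₃ = r₂ω₂ sin(θ₄−θ₂) / [r₃ sin(θ₃−θ₄)].
Numerator sine = +0.68327; denominator sine = -0.91425.
Result = 0.0322·6.912·(+0.68327) / (0.0588·(-0.91425)) = -2.8286 rad/s; magnitude 2.8286 rad/s.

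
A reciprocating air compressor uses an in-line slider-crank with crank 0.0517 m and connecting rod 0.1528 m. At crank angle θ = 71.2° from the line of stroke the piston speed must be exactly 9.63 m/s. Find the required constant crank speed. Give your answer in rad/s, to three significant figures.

176

For an in-line slider-crank, |v_piston| = rω|sinθ|·[1 + r cosθ/√(L² − r² sin²θ)].
With r = 0.0517 m, L = 0.1528 m, θ = 71.2°: the bracketed kinematic factor |dx/dθ| = 0.054575 m.
ω = v/|dx/dθ| = 9.63/0.054575 = 176.45 rad/s.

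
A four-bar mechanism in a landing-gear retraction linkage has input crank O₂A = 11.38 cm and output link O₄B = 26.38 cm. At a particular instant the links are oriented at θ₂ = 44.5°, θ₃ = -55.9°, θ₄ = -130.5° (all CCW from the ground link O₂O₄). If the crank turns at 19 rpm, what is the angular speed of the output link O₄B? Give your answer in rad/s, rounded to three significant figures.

ω₂ = 1.99 rad/s (from 19 rpm).
Differentiating the loop-closure r₂e^{iθ₂}+r₃e^{iθ₃}=r₁+r₄e^{iθ₄} gives r₂ω₂e^{iθ₂}+r₃ω₃e^{iθ₃}=r₄ω₄e^{iθ₄}.
Eliminating the other unknown: ω₄ = r₂ω₂ sin(θ₂−θ₃) / [r₄ sin(θ₄−θ₃)].
Numerator sine = +0.98357; denominator sine = -0.96410.
Result = 0.1138·1.99·(+0.98357) / (0.2638·(-0.96410)) = -0.87566 rad/s; magnitude 0.87566 rad/s.

0.876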